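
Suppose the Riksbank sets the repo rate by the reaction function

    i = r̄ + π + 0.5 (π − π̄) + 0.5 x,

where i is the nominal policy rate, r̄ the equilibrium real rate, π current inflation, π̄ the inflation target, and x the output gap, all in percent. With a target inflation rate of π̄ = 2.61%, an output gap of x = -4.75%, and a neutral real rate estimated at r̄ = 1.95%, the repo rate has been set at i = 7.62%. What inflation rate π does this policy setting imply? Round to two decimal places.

Collecting π: i = r̄ + (1 + 0.5) π − 0.5 π̄ + 0.5 x
1.5 π = 7.62 − 1.95 + 0.5 × 2.61 − 0.5 × (-4.75) = 9.35
π = 9.35 / 1.5 = 6.23

6.23%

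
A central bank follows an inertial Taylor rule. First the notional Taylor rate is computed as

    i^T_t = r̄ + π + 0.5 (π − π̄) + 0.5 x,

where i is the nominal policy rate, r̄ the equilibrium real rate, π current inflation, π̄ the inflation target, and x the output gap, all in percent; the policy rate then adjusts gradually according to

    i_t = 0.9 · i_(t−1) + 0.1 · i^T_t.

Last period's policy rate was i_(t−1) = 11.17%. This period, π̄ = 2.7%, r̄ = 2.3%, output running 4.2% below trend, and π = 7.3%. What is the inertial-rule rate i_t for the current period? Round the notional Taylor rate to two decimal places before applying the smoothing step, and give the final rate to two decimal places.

Output 4.2% below potential → x = -4.2.
i^T_t = 2.3 + 7.3 + 0.5 × (7.3 − 2.7) + 0.5 × (-4.2)
   = 2.3 + 7.3 + 2.3 − 2.1 = 9.80
i_t = 0.9 × 11.17 + 0.1 × 9.80 = 10.053 + 0.98 = 11.03

11.03%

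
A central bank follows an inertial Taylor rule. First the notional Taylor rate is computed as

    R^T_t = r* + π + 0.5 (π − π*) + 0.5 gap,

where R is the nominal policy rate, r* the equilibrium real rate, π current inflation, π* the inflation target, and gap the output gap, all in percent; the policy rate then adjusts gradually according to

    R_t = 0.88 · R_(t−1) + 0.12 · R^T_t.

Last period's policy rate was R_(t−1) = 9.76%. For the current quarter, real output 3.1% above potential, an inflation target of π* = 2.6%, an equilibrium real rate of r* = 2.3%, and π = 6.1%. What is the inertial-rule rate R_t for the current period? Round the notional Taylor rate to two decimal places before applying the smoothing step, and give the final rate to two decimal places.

9.99%

Output 3.1% above potential → gap = 3.1.
R^T_t = 2.3 + 6.1 + 0.5 × (6.1 − 2.6) + 0.5 × 3.1
   = 2.3 + 6.1 + 1.75 + 1.55 = 11.70
R_t = 0.88 × 9.76 + 0.12 × 11.70 = 8.5888 + 1.404 = 9.99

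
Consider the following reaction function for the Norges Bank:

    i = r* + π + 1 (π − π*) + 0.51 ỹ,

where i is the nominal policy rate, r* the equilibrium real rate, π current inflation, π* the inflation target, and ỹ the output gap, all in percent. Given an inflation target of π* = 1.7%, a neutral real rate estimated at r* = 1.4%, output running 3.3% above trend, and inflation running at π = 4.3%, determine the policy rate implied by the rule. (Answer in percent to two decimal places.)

Output 3.3% above potential → ỹ = 3.3.
i = 1.4 + 4.3 + 1 × (4.3 − 1.7) + 0.51 × 3.3
   = 1.4 + 4.3 + 2.6 + 1.683 = 9.98

9.98%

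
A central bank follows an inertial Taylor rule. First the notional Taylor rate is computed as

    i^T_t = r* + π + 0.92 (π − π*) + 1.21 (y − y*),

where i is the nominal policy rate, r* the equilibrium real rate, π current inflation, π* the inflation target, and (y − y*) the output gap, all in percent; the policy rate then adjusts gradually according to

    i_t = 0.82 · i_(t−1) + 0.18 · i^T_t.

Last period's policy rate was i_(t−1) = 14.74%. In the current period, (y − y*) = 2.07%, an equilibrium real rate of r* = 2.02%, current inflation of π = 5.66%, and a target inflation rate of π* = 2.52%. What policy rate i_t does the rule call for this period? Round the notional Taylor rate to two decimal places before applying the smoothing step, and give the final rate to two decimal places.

14.44%

i^T_t = 2.02 + 5.66 + 0.92 × (5.66 − 2.52) + 1.21 × 2.07
   = 2.02 + 5.66 + 2.8888 + 2.5047 = 13.07
i_t = 0.82 × 14.74 + 0.18 × 13.07 = 12.0868 + 2.3526 = 14.44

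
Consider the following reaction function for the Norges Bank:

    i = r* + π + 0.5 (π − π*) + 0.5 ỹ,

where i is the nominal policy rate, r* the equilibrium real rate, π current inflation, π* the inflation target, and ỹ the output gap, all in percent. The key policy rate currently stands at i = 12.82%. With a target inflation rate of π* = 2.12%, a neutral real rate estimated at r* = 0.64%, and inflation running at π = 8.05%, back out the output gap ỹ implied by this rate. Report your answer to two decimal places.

0.5 ỹ = 12.82 − 0.64 − 8.05 − 0.5 × (8.05 − 2.12) = 1.165
ỹ = 1.165 / 0.5 = 2.33

2.33%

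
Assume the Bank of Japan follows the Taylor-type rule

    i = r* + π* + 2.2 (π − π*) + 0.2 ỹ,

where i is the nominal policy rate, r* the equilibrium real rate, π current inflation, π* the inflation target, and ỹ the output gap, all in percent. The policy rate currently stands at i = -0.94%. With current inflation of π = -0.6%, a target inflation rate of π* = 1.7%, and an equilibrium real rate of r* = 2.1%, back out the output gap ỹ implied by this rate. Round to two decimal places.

1.60%

0.2 ỹ = -0.94 − 2.1 − 1.7 − 2.2 × ((-0.6) − 1.7) = 0.32
ỹ = 0.32 / 0.2 = 1.60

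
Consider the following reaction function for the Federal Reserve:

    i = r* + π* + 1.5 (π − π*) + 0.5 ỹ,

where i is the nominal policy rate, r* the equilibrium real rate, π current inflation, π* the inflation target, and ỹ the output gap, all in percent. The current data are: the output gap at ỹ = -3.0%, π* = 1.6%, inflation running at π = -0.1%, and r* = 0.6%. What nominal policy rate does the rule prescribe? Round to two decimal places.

i = 0.6 + 1.6 + 1.5 × (-0.1 − 1.6) + 0.5 × (-3.0)
   = 0.6 + 1.6 − 2.55 − 1.5 = -1.85

-1.85%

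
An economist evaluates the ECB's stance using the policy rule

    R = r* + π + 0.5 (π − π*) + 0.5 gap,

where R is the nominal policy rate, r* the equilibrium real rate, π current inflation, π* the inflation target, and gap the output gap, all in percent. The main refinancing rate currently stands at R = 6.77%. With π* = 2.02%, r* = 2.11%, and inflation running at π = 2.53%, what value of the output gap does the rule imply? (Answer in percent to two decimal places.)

0.5 gap = 6.77 − 2.11 − 2.53 − 0.5 × (2.53 − 2.02) = 1.875
gap = 1.875 / 0.5 = 3.75

3.75%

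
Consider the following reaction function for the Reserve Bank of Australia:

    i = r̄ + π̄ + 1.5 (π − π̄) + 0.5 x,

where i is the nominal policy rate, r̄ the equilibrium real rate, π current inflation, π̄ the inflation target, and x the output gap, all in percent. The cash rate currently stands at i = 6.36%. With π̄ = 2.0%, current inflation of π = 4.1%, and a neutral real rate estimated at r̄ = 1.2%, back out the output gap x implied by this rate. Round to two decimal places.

0.5 x = 6.36 − 1.2 − 2.0 − 1.5 × (4.1 − 2.0) = 0.01
x = 0.01 / 0.5 = 0.02

0.02%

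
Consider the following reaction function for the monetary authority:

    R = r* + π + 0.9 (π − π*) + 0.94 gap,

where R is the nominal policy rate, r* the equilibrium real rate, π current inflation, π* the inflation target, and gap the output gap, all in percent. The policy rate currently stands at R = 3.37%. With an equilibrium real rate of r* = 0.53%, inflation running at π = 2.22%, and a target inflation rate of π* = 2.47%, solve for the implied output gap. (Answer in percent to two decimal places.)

0.90%

0.94 gap = 3.37 − 0.53 − 2.22 − 0.9 × (2.22 − 2.47) = 0.845
gap = 0.845 / 0.94 = 0.90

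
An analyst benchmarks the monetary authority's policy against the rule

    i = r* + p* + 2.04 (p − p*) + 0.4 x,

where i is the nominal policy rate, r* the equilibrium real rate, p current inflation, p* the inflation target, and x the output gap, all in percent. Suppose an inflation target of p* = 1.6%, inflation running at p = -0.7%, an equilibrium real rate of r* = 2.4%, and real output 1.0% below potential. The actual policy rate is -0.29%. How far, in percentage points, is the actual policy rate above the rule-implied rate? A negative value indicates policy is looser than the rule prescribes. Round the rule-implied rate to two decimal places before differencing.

Output 1.0% below potential → x = -1.0.
i = 2.4 + 1.6 + 2.04 × (-0.7 − 1.6) + 0.4 × (-1.0)
   = 2.4 + 1.6 − 4.692 − 0.4 = -1.09
Deviation = -0.29 − (-1.09) = 0.80 pp.

0.80 pp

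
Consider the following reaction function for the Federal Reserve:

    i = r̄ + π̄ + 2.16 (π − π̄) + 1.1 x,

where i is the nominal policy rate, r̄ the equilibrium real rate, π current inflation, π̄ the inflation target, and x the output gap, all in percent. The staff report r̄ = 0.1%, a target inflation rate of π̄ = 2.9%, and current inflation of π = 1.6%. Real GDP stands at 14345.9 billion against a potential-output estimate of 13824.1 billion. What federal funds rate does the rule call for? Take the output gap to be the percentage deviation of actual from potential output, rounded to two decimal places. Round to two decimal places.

Output gap = 100 × (14345.9 − 13824.1) / 13824.1 = 3.77%.
i = 0.10 + 2.90 + 2.16 × (1.60 − 2.90) + 1.1 × 3.77
   = 0.10 + 2.9 − 2.808 + 4.147 = 4.34

4.34%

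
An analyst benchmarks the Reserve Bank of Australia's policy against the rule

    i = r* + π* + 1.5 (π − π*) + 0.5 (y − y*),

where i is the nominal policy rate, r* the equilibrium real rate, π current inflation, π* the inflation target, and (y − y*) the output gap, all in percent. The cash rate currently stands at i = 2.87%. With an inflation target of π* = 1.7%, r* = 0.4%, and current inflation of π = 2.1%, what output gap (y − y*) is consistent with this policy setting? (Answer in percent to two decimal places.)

0.5 (y − y*) = 2.87 − 0.4 − 1.7 − 1.5 × (2.1 − 1.7) = 0.17
(y − y*) = 0.17 / 0.5 = 0.34

0.34%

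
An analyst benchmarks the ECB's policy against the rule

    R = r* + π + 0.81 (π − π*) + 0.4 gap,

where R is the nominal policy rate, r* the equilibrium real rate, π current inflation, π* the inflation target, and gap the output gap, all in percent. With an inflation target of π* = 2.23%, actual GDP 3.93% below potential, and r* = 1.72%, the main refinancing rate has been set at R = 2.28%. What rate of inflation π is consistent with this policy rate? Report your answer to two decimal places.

2.18%

Output 3.93% below potential → gap = -3.93.
Collecting π: R = r* + (1 + 0.81) π − 0.81 π* + 0.4 gap
1.81 π = 2.28 − 1.72 + 0.81 × 2.23 − 0.4 × (-3.93) = 3.9383
π = 3.9383 / 1.81 = 2.18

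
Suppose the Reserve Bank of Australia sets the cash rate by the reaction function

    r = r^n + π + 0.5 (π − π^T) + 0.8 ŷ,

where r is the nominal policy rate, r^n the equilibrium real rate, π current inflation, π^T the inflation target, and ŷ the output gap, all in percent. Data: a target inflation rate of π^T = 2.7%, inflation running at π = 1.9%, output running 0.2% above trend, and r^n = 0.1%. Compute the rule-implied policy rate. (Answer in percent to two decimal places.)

Output 0.2% above potential → ŷ = 0.2.
r = 0.1 + 1.9 + 0.5 × (1.9 − 2.7) + 0.8 × 0.2
   = 0.1 + 1.9 − 0.4 + 0.16 = 1.76

1.76%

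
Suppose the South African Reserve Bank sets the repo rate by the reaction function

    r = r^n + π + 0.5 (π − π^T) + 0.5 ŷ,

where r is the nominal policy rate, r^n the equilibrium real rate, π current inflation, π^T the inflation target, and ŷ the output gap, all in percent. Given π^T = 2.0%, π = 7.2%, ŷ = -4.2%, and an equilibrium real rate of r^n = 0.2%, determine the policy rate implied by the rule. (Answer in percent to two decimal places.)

7.90%

r = 0.2 + 7.2 + 0.5 × (7.2 − 2.0) + 0.5 × (-4.2)
   = 0.2 + 7.2 + 2.6 − 2.1 = 7.90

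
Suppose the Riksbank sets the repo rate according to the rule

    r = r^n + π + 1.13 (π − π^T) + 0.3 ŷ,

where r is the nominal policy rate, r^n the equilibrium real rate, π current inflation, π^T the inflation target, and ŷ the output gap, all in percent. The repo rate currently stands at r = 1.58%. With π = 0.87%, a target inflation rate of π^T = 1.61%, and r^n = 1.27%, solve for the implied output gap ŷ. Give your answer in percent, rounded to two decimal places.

0.92%

0.3 ŷ = 1.58 − 1.27 − 0.87 − 1.13 × (0.87 − 1.61) = 0.2762
ŷ = 0.2762 / 0.3 = 0.92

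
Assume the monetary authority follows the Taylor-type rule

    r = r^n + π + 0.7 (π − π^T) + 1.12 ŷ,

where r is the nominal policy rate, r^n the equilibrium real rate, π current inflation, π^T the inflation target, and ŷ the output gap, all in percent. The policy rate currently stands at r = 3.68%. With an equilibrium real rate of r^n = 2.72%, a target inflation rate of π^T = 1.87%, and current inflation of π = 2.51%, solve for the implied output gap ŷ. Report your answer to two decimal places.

1.12 ŷ = 3.68 − 2.72 − 2.51 − 0.7 × (2.51 − 1.87) = -1.998
ŷ = -1.998 / 1.12 = -1.78

-1.78%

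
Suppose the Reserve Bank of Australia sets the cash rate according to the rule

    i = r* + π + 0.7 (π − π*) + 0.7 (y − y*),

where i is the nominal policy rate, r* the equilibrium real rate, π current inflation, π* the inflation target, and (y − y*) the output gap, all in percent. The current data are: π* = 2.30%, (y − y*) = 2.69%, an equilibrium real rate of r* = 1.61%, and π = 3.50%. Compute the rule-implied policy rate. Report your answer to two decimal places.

7.83%

i = 1.61 + 3.50 + 0.7 × (3.50 − 2.30) + 0.7 × 2.69
   = 1.61 + 3.5 + 0.84 + 1.883 = 7.83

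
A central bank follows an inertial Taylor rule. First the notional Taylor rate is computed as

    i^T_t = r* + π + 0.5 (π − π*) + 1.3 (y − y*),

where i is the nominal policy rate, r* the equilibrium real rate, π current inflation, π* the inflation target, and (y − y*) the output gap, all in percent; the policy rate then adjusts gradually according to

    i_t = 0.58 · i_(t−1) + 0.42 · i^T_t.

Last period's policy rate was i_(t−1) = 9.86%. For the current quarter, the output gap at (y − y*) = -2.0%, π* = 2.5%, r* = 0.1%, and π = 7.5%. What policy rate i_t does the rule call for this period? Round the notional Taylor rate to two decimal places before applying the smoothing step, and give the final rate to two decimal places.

8.87%

i^T_t = 0.1 + 7.5 + 0.5 × (7.5 − 2.5) + 1.3 × (-2.0)
   = 0.1 + 7.5 + 2.5 − 2.6 = 7.50
i_t = 0.58 × 9.86 + 0.42 × 7.50 = 5.7188 + 3.15 = 8.87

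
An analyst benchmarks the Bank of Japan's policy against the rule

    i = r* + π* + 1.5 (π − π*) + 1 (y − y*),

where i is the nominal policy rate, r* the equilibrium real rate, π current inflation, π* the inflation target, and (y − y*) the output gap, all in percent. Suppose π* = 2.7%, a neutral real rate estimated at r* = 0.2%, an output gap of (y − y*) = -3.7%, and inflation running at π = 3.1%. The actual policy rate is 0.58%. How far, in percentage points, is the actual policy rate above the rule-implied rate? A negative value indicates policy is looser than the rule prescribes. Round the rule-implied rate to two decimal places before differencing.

0.78 pp

i = 0.2 + 2.7 + 1.5 × (3.1 − 2.7) + 1 × (-3.7)
   = 0.2 + 2.7 + 0.6 − 3.7 = -0.20
Deviation = 0.58 − (-0.20) = 0.78 pp.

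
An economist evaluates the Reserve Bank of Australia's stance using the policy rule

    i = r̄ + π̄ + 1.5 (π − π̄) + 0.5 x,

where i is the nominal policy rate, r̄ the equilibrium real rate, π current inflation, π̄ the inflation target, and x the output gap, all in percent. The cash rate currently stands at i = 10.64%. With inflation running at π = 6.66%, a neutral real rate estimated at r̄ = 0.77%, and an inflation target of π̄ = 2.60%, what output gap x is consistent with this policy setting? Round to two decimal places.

2.36%

0.5 x = 10.64 − 0.77 − 2.60 − 1.5 × (6.66 − 2.60) = 1.18
x = 1.18 / 0.5 = 2.36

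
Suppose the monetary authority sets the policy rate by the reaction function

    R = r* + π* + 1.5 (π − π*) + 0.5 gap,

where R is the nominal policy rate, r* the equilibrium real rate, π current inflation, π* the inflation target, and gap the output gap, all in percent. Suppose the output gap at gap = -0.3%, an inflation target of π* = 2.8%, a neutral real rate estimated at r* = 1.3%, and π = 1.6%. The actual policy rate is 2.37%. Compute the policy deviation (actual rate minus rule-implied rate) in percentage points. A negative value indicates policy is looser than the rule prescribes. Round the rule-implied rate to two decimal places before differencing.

0.22 pp

R = 1.3 + 2.8 + 1.5 × (1.6 − 2.8) + 0.5 × (-0.3)
   = 1.3 + 2.8 − 1.8 − 0.15 = 2.15
Deviation = 2.37 − 2.15 = 0.22 pp.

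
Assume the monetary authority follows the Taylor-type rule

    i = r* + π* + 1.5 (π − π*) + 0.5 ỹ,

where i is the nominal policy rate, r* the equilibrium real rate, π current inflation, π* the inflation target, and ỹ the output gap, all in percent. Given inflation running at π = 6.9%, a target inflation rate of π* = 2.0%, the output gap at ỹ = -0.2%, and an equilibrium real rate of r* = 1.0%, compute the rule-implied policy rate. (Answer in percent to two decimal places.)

i = 1.0 + 2.0 + 1.5 × (6.9 − 2.0) + 0.5 × (-0.2)
   = 1.0 + 2 + 7.35 − 0.1 = 10.25

10.25%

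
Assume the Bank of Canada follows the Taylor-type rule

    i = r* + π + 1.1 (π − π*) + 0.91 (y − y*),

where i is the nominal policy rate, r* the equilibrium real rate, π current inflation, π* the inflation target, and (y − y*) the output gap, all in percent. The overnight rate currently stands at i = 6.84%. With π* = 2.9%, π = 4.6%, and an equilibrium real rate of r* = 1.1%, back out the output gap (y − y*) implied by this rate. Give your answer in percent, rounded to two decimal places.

0.91 (y − y*) = 6.84 − 1.1 − 4.6 − 1.1 × (4.6 − 2.9) = -0.73
(y − y*) = -0.73 / 0.91 = -0.80

-0.80%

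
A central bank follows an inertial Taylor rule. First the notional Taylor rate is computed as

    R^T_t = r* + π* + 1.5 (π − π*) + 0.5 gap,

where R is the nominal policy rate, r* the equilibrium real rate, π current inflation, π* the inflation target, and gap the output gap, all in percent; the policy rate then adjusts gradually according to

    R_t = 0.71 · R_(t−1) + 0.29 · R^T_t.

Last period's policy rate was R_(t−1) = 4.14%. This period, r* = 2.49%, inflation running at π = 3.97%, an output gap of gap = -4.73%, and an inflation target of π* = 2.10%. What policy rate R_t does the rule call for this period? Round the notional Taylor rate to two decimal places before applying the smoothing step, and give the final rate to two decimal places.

4.40%

R^T_t = 2.49 + 2.10 + 1.5 × (3.97 − 2.10) + 0.5 × (-4.73)
   = 2.49 + 2.1 + 2.805 − 2.365 = 5.03
R_t = 0.71 × 4.14 + 0.29 × 5.03 = 2.9394 + 1.4587 = 4.40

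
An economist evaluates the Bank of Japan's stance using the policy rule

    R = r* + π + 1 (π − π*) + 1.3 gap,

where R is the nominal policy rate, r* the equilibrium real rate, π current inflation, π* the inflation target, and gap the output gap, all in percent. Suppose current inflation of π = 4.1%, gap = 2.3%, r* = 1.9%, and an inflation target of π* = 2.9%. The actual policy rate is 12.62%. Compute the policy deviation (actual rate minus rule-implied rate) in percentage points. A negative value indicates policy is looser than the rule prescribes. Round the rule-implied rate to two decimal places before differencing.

R = 1.9 + 4.1 + 1 × (4.1 − 2.9) + 1.3 × 2.3
   = 1.9 + 4.1 + 1.2 + 2.99 = 10.19
Deviation = 12.62 − 10.19 = 2.43 pp.

2.43 pp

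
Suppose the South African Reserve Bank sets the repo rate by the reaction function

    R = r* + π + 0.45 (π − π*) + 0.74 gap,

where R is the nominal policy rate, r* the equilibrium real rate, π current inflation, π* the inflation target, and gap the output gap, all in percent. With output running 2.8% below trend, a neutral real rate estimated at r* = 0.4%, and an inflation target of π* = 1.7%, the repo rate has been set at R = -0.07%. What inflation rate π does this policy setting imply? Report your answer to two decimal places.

1.63%

Output 2.8% below potential → gap = -2.8.
Collecting π: R = r* + (1 + 0.45) π − 0.45 π* + 0.74 gap
1.45 π = -0.07 − 0.4 + 0.45 × 1.7 − 0.74 × (-2.8) = 2.367
π = 2.367 / 1.45 = 1.63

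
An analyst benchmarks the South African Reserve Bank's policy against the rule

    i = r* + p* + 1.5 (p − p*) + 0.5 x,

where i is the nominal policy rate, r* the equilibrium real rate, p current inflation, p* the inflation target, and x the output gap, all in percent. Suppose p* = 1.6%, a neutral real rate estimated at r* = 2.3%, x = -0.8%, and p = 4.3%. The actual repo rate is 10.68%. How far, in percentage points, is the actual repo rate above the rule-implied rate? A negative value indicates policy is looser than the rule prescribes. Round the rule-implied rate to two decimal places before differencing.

i = 2.3 + 1.6 + 1.5 × (4.3 − 1.6) + 0.5 × (-0.8)
   = 2.3 + 1.6 + 4.05 − 0.4 = 7.55
Deviation = 10.68 − 7.55 = 3.13 pp.

3.13 pp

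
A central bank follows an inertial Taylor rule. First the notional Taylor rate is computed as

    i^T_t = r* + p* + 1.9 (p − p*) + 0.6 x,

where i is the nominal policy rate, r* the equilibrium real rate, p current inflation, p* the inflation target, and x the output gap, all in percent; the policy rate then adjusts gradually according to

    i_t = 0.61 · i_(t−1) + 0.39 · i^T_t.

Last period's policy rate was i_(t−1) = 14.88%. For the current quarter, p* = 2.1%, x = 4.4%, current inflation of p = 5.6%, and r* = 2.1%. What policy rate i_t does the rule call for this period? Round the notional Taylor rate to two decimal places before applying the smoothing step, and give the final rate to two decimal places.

i^T_t = 2.1 + 2.1 + 1.9 × (5.6 − 2.1) + 0.6 × 4.4
   = 2.1 + 2.1 + 6.65 + 2.64 = 13.49
i_t = 0.61 × 14.88 + 0.39 × 13.49 = 9.0768 + 5.2611 = 14.34

14.34%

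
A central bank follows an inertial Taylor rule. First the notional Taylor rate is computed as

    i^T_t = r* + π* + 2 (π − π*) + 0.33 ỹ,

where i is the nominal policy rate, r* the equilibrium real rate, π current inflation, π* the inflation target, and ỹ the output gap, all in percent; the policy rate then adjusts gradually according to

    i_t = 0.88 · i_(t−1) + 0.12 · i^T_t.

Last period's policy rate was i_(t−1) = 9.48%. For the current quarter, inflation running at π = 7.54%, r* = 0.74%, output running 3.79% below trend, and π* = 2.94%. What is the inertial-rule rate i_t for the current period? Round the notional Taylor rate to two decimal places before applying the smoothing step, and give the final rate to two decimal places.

9.74%

Output 3.79% below potential → ỹ = -3.79.
i^T_t = 0.74 + 2.94 + 2 × (7.54 − 2.94) + 0.33 × (-3.79)
   = 0.74 + 2.94 + 9.2 − 1.2507 = 11.63
i_t = 0.88 × 9.48 + 0.12 × 11.63 = 8.3424 + 1.3956 = 9.74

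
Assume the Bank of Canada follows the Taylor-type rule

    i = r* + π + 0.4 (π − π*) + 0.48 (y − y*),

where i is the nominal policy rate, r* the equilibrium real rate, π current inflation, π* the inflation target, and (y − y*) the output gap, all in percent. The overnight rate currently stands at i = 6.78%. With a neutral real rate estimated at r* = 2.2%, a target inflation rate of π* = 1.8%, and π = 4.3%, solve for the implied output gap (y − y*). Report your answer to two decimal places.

-1.50%

0.48 (y − y*) = 6.78 − 2.2 − 4.3 − 0.4 × (4.3 − 1.8) = -0.72
(y − y*) = -0.72 / 0.48 = -1.50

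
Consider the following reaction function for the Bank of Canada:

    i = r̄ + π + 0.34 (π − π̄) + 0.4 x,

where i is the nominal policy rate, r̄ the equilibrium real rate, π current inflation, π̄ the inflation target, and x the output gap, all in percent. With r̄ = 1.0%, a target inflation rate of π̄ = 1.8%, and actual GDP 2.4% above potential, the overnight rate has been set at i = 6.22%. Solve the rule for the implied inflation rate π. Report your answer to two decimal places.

3.64%

Output 2.4% above potential → x = 2.4.
Collecting π: i = r̄ + (1 + 0.34) π − 0.34 π̄ + 0.4 x
1.34 π = 6.22 − 1.0 + 0.34 × 1.8 − 0.4 × 2.4 = 4.872
π = 4.872 / 1.34 = 3.64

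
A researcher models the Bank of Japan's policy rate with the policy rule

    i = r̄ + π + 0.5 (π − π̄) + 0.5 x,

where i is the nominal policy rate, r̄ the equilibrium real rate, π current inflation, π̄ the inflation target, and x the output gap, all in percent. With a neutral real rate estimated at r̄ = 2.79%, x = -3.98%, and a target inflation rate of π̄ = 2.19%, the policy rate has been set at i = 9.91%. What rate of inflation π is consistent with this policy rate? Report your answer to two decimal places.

Collecting π: i = r̄ + (1 + 0.5) π − 0.5 π̄ + 0.5 x
1.5 π = 9.91 − 2.79 + 0.5 × 2.19 − 0.5 × (-3.98) = 10.205
π = 10.205 / 1.5 = 6.80

6.80%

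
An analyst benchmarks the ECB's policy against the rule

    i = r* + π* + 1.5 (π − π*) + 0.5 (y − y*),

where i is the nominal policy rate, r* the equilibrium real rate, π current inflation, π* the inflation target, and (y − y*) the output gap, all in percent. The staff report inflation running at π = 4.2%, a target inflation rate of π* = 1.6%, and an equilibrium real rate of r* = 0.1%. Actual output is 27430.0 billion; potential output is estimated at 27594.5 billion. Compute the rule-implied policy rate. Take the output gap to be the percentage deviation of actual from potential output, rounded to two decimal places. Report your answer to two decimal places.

Output gap = 100 × (27430.0 − 27594.5) / 27594.5 = -0.60%.
i = 0.10 + 1.60 + 1.5 × (4.20 − 1.60) + 0.5 × (-0.60)
   = 0.10 + 1.6 + 3.9 − 0.3 = 5.30

5.30%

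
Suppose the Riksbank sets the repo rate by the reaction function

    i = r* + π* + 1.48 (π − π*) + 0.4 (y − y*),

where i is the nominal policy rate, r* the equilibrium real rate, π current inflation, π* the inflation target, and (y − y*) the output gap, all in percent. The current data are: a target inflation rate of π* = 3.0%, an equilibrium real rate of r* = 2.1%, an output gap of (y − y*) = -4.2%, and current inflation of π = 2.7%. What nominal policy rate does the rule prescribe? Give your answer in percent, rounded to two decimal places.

2.98%

i = 2.1 + 3.0 + 1.48 × (2.7 − 3.0) + 0.4 × (-4.2)
   = 2.1 + 3 − 0.444 − 1.68 = 2.98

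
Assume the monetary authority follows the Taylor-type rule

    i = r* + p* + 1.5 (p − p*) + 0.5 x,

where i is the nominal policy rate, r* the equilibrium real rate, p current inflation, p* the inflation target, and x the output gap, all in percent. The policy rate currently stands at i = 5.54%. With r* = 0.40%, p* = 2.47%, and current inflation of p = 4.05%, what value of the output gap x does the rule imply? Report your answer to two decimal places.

0.5 x = 5.54 − 0.40 − 2.47 − 1.5 × (4.05 − 2.47) = 0.3
x = 0.3 / 0.5 = 0.60

0.60%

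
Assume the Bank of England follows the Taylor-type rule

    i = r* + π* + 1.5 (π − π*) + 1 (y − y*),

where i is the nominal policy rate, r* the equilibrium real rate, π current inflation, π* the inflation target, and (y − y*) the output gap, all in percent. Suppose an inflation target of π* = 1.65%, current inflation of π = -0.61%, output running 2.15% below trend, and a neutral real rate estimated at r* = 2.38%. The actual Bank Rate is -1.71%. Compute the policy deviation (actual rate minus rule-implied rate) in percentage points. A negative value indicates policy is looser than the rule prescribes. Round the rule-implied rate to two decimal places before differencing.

-0.20 pp

Output 2.15% below potential → (y − y*) = -2.15.
i = 2.38 + 1.65 + 1.5 × (-0.61 − 1.65) + 1 × (-2.15)
   = 2.38 + 1.65 − 3.39 − 2.15 = -1.51
Deviation = -1.71 − (-1.51) = -0.20 pp.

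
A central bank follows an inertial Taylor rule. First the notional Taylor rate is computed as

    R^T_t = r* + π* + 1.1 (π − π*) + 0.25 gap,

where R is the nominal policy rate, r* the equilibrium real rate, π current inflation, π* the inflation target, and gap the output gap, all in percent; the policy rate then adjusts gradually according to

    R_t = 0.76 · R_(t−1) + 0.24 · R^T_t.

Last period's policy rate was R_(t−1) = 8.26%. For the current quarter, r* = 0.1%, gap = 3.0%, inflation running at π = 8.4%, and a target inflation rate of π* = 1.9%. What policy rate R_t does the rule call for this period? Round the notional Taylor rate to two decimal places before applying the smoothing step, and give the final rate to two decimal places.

8.65%

R^T_t = 0.1 + 1.9 + 1.1 × (8.4 − 1.9) + 0.25 × 3.0
   = 0.1 + 1.9 + 7.15 + 0.75 = 9.90
R_t = 0.76 × 8.26 + 0.24 × 9.90 = 6.2776 + 2.376 = 8.65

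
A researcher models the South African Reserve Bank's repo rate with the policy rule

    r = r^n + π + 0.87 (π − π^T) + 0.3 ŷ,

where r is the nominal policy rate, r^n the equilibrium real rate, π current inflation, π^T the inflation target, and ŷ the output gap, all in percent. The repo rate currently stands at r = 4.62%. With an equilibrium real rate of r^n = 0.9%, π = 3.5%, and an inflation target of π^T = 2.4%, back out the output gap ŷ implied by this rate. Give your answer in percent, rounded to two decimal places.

0.3 ŷ = 4.62 − 0.9 − 3.5 − 0.87 × (3.5 − 2.4) = -0.737
ŷ = -0.737 / 0.3 = -2.46

-2.46%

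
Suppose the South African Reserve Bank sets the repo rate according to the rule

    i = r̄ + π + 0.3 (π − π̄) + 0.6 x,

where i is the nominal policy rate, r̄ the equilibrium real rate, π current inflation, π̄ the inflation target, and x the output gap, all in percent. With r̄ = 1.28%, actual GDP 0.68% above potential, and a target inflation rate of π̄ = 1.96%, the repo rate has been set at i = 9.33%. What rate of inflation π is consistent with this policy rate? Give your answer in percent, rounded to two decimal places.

6.33%

Output 0.68% above potential → x = 0.68.
Collecting π: i = r̄ + (1 + 0.3) π − 0.3 π̄ + 0.6 x
1.3 π = 9.33 − 1.28 + 0.3 × 1.96 − 0.6 × 0.68 = 8.23
π = 8.23 / 1.3 = 6.33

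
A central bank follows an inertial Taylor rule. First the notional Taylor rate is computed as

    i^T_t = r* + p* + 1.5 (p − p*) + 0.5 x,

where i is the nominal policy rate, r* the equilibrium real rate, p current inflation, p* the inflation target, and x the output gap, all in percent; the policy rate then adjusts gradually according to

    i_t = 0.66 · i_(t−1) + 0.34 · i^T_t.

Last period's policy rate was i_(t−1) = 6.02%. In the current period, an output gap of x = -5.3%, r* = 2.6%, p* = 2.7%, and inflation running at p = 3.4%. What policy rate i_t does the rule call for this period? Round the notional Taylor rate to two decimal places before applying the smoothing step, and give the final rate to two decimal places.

i^T_t = 2.6 + 2.7 + 1.5 × (3.4 − 2.7) + 0.5 × (-5.3)
   = 2.6 + 2.7 + 1.05 − 2.65 = 3.70
i_t = 0.66 × 6.02 + 0.34 × 3.70 = 3.9732 + 1.258 = 5.23

5.23%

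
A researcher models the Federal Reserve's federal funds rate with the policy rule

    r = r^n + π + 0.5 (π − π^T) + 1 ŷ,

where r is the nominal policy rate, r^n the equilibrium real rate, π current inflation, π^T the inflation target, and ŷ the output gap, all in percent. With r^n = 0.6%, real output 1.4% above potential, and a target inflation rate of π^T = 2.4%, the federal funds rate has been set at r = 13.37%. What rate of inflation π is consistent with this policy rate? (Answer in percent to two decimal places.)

8.38%

Output 1.4% above potential → ŷ = 1.4.
Collecting π: r = r^n + (1 + 0.5) π − 0.5 π^T + 1 ŷ
1.5 π = 13.37 − 0.6 + 0.5 × 2.4 − 1 × 1.4 = 12.57
π = 12.57 / 1.5 = 8.38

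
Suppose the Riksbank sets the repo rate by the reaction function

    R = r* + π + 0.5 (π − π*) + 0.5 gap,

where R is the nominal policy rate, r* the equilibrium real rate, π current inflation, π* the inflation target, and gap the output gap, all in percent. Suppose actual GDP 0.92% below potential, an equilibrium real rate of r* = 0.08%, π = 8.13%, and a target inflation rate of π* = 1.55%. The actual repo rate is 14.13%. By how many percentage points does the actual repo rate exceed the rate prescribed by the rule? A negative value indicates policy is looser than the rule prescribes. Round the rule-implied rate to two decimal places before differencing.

Output 0.92% below potential → gap = -0.92.
R = 0.08 + 8.13 + 0.5 × (8.13 − 1.55) + 0.5 × (-0.92)
   = 0.08 + 8.13 + 3.29 − 0.46 = 11.04
Deviation = 14.13 − 11.04 = 3.09 pp.

3.09 pp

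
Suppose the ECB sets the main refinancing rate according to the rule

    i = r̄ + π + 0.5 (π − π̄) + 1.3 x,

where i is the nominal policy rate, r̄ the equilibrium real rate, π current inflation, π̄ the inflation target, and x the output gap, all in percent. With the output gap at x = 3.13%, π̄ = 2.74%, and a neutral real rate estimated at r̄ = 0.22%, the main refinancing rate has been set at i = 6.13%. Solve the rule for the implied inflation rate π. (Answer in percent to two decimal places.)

Collecting π: i = r̄ + (1 + 0.5) π − 0.5 π̄ + 1.3 x
1.5 π = 6.13 − 0.22 + 0.5 × 2.74 − 1.3 × 3.13 = 3.211
π = 3.211 / 1.5 = 2.14

2.14%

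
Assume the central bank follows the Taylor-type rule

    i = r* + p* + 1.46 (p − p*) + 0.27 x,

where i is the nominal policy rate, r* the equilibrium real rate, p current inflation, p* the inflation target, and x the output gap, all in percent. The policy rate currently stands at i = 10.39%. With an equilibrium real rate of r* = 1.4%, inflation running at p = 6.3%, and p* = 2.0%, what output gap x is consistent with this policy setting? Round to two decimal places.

0.27 x = 10.39 − 1.4 − 2.0 − 1.46 × (6.3 − 2.0) = 0.712
x = 0.712 / 0.27 = 2.64

2.64%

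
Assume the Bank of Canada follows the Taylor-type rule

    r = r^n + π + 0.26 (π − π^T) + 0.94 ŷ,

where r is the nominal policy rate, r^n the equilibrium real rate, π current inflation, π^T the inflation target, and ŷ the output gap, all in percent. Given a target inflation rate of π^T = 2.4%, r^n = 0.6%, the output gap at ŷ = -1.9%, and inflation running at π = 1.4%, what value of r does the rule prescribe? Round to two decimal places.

-0.05%

r = 0.6 + 1.4 + 0.26 × (1.4 − 2.4) + 0.94 × (-1.9)
   = 0.6 + 1.4 − 0.26 − 1.786 = -0.05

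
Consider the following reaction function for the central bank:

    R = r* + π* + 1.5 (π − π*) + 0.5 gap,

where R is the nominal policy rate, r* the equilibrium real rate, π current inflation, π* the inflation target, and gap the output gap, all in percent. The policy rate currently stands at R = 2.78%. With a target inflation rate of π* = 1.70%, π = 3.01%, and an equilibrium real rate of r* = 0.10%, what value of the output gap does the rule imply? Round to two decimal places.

-1.97%

0.5 gap = 2.78 − 0.10 − 1.70 − 1.5 × (3.01 − 1.70) = -0.985
gap = -0.985 / 0.5 = -1.97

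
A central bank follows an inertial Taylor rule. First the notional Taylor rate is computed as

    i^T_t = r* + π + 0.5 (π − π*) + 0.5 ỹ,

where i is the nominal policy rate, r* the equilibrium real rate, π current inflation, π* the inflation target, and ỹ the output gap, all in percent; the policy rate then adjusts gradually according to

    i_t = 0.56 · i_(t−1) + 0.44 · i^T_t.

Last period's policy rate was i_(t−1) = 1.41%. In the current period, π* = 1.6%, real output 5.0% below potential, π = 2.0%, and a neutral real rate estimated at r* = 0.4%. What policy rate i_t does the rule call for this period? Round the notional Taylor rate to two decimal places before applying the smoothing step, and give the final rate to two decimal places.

Output 5.0% below potential → ỹ = -5.0.
i^T_t = 0.4 + 2.0 + 0.5 × (2.0 − 1.6) + 0.5 × (-5.0)
   = 0.4 + 2 + 0.2 − 2.5 = 0.10
i_t = 0.56 × 1.41 + 0.44 × 0.10 = 0.7896 + 0.044 = 0.83

0.83%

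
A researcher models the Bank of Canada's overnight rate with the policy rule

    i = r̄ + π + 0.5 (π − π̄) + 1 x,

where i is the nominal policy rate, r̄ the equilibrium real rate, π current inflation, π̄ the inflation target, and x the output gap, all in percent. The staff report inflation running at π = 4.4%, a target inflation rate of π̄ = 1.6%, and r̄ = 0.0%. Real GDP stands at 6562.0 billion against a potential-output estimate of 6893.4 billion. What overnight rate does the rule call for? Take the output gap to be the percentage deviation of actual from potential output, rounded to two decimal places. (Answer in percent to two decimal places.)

0.99%

Output gap = 100 × (6562.0 − 6893.4) / 6893.4 = -4.81%.
i = 0.00 + 4.40 + 0.5 × (4.40 − 1.60) + 1 × (-4.81)
   = 0.00 + 4.4 + 1.4 − 4.81 = 0.99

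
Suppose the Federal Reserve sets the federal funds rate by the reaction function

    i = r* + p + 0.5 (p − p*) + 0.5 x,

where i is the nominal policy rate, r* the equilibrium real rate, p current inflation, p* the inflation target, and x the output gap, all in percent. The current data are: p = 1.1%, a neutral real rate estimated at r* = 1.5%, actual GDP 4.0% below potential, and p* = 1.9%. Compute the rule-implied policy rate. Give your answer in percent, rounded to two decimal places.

0.20%

Output 4.0% below potential → x = -4.0.
i = 1.5 + 1.1 + 0.5 × (1.1 − 1.9) + 0.5 × (-4.0)
   = 1.5 + 1.1 − 0.4 − 2 = 0.20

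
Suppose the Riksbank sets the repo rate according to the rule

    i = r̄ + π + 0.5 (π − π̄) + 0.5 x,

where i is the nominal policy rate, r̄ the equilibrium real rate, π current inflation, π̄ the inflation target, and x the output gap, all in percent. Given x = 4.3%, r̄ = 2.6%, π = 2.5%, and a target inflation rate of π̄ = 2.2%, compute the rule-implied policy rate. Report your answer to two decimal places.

i = 2.6 + 2.5 + 0.5 × (2.5 − 2.2) + 0.5 × 4.3
   = 2.6 + 2.5 + 0.15 + 2.15 = 7.40

7.40%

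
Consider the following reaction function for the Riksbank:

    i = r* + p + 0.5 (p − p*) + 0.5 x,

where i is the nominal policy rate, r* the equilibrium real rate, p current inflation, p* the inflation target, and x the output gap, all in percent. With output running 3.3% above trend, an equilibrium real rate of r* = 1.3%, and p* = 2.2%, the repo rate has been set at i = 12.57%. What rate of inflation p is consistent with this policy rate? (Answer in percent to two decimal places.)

Output 3.3% above potential → x = 3.3.
Collecting p: i = r* + (1 + 0.5) p − 0.5 p* + 0.5 x
1.5 p = 12.57 − 1.3 + 0.5 × 2.2 − 0.5 × 3.3 = 10.72
p = 10.72 / 1.5 = 7.15

7.15%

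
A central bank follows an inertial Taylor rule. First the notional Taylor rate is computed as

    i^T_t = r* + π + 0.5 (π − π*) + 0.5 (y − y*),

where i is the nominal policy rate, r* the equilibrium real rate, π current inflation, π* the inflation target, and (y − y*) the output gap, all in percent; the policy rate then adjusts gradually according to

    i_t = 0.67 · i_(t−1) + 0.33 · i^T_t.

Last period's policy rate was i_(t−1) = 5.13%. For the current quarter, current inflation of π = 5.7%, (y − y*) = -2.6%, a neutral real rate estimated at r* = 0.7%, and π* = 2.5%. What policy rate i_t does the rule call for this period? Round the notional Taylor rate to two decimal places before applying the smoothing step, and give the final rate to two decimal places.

5.65%

i^T_t = 0.7 + 5.7 + 0.5 × (5.7 − 2.5) + 0.5 × (-2.6)
   = 0.7 + 5.7 + 1.6 − 1.3 = 6.70
i_t = 0.67 × 5.13 + 0.33 × 6.70 = 3.4371 + 2.211 = 5.65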